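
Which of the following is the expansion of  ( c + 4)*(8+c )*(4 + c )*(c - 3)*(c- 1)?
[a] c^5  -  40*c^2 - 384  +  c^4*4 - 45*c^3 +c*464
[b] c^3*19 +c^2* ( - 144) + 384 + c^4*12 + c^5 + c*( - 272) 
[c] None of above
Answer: b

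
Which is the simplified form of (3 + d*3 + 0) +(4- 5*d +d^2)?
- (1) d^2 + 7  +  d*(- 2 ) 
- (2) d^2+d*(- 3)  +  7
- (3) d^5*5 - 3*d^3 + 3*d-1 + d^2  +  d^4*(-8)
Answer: 1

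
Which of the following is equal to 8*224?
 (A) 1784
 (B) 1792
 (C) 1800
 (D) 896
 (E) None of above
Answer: B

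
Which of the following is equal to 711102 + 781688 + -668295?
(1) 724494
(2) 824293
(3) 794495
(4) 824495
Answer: 4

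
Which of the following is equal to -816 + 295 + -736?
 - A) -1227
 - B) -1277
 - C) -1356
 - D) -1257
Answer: D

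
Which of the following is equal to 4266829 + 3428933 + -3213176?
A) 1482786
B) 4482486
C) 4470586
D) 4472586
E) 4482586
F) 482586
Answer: E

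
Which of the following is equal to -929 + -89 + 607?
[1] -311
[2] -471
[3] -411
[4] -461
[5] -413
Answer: 3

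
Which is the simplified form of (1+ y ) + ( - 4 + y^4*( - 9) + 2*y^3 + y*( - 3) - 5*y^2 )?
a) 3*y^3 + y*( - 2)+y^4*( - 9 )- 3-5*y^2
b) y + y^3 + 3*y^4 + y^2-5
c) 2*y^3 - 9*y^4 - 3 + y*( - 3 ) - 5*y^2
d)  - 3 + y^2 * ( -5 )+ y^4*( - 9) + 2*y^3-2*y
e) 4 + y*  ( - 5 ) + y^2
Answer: d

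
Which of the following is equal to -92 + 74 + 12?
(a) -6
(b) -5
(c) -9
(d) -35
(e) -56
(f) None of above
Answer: a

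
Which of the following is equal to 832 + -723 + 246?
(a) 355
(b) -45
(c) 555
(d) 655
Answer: a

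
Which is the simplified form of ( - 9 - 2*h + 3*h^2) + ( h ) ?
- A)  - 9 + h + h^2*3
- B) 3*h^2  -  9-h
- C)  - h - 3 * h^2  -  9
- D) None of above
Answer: B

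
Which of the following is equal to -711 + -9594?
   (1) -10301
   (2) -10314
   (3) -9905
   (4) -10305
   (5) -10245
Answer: 4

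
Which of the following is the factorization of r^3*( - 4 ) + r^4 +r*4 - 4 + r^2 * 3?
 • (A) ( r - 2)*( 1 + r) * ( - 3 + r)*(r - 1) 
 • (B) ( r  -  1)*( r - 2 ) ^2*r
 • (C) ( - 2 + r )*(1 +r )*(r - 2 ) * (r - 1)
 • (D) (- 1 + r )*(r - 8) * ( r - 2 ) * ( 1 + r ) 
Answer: C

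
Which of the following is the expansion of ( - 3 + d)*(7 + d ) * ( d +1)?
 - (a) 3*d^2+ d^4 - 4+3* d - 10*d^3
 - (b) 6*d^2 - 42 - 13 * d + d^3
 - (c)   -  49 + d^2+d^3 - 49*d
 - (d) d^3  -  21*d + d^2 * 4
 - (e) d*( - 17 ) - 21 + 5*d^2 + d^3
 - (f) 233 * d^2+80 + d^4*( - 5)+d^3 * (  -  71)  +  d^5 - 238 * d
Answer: e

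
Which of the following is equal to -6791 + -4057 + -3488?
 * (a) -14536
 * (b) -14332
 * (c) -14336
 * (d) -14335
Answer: c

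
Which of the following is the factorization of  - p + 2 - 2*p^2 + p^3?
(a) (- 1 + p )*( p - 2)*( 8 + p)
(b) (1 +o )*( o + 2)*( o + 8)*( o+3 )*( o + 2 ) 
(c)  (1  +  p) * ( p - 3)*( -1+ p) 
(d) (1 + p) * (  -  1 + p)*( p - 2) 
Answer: d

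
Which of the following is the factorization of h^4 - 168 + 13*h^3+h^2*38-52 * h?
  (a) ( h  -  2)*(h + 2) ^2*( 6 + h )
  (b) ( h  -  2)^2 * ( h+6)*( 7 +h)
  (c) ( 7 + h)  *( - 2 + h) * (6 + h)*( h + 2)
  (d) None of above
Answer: c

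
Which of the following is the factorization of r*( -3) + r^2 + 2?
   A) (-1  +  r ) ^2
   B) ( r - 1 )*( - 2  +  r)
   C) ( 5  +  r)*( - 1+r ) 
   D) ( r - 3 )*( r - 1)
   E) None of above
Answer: B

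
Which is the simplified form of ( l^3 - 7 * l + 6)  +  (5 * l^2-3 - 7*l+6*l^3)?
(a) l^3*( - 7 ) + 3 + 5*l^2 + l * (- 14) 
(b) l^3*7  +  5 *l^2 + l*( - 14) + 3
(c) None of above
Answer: b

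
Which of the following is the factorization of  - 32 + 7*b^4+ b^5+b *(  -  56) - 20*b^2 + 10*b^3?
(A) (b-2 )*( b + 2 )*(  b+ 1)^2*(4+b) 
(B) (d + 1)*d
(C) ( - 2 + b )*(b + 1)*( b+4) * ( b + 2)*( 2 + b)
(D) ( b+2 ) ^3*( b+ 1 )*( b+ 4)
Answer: C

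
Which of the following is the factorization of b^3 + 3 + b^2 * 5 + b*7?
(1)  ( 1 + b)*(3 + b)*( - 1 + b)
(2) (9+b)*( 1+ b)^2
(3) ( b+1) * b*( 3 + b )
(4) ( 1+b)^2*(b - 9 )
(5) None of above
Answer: 5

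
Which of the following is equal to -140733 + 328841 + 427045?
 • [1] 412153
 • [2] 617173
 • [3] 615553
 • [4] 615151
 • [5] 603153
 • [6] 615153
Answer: 6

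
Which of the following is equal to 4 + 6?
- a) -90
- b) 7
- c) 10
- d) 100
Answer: c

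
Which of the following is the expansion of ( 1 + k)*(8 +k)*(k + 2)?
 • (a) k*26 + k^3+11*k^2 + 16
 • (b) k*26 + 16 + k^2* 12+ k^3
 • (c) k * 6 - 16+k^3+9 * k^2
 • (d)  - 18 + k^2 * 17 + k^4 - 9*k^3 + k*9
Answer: a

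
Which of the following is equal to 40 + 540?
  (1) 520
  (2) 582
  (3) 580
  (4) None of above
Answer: 3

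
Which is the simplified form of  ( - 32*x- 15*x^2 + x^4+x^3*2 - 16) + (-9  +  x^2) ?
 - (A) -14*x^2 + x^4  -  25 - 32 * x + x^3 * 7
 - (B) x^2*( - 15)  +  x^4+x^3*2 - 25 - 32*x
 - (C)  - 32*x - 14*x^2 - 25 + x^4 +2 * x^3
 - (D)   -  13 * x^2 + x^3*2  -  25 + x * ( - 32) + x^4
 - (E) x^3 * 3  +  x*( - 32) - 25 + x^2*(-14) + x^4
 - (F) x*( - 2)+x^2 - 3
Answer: C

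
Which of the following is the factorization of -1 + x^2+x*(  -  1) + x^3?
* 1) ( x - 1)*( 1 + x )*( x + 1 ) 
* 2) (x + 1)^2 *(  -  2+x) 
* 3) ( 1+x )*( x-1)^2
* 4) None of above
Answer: 1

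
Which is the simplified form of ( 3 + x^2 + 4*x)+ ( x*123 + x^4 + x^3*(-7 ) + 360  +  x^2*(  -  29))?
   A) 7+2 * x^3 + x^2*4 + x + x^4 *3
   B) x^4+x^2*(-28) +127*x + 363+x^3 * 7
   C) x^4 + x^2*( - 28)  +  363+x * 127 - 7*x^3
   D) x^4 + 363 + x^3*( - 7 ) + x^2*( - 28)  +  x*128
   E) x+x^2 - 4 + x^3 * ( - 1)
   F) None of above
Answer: C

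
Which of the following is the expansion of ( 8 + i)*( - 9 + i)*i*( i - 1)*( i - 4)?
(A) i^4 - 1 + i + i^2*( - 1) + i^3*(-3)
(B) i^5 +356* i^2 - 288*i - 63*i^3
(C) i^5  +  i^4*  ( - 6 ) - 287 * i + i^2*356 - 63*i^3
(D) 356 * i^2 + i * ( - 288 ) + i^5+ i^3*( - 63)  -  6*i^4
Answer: D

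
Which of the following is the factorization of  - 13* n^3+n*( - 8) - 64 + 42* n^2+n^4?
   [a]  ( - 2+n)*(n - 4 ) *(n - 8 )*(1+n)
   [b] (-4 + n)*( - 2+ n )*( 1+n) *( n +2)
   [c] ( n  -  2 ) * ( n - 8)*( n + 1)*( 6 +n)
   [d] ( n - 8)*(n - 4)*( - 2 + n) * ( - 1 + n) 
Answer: a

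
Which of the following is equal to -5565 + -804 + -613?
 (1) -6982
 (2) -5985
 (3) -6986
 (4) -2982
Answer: 1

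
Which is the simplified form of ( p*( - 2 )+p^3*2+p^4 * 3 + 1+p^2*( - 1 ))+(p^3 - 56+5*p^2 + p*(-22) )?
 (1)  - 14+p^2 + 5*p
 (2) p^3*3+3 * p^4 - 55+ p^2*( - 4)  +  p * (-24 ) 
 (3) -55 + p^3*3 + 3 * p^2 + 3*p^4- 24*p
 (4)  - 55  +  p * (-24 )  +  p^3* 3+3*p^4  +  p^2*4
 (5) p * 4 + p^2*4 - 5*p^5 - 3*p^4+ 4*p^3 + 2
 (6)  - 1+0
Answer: 4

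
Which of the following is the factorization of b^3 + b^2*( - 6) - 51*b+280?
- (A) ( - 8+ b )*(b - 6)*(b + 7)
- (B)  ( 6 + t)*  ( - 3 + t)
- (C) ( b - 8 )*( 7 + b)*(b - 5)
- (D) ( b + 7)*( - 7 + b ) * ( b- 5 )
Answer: C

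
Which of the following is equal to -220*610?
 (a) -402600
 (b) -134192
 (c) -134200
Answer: c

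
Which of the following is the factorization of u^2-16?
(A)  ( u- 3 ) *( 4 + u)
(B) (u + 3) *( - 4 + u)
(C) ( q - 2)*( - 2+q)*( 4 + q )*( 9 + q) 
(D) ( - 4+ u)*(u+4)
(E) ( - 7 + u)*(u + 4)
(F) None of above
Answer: D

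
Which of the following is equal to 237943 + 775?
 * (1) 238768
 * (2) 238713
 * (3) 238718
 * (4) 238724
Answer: 3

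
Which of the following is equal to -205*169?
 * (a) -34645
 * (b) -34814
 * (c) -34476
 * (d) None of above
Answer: a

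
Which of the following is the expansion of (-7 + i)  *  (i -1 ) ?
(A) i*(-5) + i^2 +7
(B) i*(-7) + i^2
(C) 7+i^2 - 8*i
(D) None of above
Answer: C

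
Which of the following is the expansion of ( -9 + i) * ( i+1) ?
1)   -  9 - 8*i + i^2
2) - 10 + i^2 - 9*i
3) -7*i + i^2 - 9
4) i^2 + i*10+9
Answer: 1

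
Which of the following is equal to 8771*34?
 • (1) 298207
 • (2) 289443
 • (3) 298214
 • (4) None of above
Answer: 3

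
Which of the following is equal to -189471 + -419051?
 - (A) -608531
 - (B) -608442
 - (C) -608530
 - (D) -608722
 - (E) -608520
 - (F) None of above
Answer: F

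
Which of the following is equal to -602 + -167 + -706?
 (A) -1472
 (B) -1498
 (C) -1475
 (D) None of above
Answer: C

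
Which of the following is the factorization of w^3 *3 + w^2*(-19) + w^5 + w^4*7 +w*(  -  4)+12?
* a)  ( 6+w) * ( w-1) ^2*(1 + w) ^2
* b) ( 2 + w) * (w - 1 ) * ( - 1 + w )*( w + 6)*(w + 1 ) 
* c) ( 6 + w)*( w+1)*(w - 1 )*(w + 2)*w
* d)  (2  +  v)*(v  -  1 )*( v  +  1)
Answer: b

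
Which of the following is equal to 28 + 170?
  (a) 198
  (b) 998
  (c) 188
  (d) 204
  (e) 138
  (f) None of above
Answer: a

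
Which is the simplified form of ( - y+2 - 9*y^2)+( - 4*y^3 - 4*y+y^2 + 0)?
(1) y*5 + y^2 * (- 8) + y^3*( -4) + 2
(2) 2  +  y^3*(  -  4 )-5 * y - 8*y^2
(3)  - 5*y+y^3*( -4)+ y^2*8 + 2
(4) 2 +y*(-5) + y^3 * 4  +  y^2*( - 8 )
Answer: 2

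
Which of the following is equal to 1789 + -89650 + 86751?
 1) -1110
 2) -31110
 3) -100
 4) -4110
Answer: 1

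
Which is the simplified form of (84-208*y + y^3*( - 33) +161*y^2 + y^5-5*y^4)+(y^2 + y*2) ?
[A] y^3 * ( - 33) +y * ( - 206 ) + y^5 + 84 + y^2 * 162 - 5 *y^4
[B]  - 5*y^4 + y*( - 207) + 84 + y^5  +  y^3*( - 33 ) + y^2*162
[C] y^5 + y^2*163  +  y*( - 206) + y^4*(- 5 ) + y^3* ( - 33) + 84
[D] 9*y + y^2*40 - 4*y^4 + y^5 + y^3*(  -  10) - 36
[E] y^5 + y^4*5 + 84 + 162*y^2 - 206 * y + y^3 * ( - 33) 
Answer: A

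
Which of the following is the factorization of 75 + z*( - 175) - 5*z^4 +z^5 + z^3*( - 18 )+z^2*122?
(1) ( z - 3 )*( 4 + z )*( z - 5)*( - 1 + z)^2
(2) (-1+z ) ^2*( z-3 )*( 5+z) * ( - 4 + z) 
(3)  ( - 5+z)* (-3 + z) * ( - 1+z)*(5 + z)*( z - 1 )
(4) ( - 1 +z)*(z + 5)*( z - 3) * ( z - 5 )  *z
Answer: 3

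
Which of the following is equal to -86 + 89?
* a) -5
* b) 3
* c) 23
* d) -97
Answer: b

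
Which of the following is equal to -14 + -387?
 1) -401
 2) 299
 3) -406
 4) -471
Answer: 1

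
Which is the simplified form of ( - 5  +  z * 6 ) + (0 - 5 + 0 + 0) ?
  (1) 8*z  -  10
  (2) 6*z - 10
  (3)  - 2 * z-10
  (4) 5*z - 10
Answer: 2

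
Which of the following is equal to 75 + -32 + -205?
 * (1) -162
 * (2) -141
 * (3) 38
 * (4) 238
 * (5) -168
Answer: 1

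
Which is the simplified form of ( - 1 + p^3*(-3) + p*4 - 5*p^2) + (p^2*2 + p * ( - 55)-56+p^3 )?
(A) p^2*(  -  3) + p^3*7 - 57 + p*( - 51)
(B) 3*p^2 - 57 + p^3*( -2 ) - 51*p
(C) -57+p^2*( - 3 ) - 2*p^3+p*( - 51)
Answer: C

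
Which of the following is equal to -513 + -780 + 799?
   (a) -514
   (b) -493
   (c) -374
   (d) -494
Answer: d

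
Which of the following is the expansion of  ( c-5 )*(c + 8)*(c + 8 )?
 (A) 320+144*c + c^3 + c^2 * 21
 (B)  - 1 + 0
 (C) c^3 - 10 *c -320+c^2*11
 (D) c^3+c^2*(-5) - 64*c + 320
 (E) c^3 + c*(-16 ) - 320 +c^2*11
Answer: E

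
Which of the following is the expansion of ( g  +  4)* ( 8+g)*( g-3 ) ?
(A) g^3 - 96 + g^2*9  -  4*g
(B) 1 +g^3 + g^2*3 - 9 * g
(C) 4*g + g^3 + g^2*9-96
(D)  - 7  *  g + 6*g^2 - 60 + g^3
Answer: A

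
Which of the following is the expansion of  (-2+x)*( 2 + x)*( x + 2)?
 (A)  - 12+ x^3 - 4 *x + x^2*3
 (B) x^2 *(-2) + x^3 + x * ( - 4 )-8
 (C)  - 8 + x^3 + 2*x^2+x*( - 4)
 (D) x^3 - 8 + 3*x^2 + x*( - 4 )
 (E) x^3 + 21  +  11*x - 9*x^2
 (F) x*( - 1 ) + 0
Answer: C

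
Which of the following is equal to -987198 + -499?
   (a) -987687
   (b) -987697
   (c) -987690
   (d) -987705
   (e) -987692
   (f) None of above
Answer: b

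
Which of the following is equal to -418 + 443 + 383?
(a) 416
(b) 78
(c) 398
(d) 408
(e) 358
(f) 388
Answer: d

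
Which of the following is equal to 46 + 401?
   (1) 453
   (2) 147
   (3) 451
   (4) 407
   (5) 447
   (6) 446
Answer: 5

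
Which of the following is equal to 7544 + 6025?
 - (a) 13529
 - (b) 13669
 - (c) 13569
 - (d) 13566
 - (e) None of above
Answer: c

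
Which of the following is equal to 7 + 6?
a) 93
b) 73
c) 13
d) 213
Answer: c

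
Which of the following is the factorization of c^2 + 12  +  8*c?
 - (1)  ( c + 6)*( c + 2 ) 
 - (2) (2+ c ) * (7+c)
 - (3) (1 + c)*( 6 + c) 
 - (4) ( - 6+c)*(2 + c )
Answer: 1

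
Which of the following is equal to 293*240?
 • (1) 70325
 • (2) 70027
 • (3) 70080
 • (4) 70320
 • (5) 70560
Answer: 4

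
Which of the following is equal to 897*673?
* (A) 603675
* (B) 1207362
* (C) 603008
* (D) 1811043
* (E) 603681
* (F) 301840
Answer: E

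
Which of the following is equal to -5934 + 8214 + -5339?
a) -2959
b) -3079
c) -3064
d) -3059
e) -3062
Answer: d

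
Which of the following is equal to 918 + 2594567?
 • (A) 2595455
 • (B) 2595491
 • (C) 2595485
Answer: C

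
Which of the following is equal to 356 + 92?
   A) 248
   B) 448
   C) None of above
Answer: B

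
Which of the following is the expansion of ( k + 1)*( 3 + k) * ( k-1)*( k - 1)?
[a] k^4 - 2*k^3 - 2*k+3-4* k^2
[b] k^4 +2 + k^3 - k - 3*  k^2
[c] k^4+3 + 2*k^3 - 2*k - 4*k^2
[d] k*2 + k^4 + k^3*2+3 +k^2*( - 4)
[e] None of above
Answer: c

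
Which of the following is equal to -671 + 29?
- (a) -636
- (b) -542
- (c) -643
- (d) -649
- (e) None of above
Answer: e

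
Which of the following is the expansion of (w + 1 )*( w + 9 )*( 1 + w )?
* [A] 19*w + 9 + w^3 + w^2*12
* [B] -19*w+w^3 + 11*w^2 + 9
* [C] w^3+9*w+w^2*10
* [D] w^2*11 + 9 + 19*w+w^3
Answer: D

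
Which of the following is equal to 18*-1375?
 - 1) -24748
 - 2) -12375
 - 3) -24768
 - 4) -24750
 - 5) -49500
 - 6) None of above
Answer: 4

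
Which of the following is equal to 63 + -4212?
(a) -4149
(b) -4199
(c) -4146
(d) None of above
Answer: a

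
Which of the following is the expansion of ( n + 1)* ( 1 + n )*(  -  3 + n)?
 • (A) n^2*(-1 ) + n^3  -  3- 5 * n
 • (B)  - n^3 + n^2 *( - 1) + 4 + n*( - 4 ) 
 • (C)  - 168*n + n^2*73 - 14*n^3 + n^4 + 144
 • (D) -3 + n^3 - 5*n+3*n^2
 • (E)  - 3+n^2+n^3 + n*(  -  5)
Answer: A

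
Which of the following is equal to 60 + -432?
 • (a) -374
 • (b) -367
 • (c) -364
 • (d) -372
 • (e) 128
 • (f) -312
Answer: d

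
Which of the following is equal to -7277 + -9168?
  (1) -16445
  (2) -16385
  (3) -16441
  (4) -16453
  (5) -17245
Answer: 1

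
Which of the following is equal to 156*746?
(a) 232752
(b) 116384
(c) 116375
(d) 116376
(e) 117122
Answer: d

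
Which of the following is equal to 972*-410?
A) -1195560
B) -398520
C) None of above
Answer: B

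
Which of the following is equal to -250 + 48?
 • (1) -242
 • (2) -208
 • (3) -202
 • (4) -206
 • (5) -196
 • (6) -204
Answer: 3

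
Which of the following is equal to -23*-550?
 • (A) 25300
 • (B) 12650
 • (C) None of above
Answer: B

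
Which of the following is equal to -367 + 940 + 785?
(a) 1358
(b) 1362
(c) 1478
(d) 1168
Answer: a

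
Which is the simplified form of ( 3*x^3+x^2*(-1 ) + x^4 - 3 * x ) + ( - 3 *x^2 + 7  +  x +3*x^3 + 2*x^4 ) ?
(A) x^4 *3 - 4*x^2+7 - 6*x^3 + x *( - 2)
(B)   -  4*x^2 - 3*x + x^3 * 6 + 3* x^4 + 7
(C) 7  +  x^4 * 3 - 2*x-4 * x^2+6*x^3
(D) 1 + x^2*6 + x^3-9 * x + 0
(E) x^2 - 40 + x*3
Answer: C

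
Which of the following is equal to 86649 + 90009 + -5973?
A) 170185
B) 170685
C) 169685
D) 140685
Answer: B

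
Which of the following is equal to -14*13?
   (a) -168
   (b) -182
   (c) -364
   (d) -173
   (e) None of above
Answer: b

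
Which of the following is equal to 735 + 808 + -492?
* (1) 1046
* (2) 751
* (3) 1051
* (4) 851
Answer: 3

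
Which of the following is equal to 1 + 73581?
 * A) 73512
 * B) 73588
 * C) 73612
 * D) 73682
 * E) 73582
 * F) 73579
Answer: E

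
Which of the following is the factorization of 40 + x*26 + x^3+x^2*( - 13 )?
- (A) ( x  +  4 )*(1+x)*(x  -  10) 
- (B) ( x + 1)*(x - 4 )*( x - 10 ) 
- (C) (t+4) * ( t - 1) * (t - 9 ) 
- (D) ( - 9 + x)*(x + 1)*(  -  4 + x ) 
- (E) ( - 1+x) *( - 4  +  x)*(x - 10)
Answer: B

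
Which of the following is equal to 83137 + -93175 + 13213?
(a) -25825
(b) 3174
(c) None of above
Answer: c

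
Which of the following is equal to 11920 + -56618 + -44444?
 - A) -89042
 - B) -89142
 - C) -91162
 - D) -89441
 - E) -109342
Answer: B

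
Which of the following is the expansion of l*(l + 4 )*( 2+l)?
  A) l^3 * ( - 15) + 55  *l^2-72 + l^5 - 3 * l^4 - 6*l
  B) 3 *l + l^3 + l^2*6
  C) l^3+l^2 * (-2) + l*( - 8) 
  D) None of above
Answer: D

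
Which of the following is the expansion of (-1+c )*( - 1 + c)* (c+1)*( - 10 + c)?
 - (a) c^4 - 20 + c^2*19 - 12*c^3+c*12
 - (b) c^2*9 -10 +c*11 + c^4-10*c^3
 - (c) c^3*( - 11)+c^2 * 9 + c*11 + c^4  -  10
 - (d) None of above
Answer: c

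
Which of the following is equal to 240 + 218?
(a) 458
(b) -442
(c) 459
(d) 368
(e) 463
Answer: a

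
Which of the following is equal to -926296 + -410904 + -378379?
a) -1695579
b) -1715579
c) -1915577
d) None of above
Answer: b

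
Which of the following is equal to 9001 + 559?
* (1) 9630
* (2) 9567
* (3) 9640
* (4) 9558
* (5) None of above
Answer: 5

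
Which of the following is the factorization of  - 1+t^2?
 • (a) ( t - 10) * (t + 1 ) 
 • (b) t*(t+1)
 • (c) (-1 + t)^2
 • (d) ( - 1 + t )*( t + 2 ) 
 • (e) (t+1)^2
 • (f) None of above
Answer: f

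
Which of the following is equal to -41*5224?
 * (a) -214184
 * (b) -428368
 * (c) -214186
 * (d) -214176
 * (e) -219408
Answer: a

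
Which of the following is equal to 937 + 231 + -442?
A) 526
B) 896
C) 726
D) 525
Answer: C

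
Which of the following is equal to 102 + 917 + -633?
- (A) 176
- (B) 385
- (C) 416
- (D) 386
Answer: D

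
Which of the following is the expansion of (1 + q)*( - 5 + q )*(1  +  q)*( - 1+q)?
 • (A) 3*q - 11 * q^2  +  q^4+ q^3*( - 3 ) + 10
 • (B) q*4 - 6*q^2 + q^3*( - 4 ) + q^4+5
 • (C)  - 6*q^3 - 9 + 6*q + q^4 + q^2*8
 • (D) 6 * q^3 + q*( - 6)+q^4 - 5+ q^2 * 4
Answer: B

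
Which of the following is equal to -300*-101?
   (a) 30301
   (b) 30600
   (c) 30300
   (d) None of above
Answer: c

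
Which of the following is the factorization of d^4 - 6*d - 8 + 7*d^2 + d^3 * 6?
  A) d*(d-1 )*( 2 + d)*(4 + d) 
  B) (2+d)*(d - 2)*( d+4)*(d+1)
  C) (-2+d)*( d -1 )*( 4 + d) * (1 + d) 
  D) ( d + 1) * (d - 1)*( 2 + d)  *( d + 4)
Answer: D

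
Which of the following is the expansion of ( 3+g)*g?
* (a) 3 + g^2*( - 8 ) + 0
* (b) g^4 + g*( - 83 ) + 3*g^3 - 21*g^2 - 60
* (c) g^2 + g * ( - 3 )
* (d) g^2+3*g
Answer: d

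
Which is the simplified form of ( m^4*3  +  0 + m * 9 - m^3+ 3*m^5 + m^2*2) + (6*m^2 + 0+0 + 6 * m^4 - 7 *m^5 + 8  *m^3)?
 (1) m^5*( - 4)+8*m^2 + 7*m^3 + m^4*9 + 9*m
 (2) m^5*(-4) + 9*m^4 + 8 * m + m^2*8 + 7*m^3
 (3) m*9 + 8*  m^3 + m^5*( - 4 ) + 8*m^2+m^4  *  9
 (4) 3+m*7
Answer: 1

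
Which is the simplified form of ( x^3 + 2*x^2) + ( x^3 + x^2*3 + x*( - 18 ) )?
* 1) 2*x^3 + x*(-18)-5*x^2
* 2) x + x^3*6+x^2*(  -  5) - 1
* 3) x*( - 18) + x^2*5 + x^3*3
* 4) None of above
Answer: 4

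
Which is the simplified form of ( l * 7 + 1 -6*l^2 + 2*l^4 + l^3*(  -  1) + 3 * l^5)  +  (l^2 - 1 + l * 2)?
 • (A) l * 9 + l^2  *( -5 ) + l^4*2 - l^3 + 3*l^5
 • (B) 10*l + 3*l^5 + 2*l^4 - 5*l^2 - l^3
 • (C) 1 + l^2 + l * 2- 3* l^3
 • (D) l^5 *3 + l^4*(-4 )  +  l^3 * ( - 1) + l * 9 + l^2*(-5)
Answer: A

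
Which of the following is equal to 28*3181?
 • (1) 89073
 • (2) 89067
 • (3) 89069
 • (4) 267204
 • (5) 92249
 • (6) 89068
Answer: 6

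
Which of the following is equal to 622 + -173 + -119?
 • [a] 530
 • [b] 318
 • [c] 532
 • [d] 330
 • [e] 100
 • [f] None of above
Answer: d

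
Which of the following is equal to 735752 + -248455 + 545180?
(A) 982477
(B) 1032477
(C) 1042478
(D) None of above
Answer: B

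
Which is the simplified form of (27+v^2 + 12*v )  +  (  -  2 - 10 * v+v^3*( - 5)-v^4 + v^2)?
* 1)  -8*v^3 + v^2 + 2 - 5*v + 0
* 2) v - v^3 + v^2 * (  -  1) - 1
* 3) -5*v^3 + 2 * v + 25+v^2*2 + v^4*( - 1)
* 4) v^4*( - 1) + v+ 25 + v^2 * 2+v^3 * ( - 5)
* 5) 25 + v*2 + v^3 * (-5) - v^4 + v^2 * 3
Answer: 3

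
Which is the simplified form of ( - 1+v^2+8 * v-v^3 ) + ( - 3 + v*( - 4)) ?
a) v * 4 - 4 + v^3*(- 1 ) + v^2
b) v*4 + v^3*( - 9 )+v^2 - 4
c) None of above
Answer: a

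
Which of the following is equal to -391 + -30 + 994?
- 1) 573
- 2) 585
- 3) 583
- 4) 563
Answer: 1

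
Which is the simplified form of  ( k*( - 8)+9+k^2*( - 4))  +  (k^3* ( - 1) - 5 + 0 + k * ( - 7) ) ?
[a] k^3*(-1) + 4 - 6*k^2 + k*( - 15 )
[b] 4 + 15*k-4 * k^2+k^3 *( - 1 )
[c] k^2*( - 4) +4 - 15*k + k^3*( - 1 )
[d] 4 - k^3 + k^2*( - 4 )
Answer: c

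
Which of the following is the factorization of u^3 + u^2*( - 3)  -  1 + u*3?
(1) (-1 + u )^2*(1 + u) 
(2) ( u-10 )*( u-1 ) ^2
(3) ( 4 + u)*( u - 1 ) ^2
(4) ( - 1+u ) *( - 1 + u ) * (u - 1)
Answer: 4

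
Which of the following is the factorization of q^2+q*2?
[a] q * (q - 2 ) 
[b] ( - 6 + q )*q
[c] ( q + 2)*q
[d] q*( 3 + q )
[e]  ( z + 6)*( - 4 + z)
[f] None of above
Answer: c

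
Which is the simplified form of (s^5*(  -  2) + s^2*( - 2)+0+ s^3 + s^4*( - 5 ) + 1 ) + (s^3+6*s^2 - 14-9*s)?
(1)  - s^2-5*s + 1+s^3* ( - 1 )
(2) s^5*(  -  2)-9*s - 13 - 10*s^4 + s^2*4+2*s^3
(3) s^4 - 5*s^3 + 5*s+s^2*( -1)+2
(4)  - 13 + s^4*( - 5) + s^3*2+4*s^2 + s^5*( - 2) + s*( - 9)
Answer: 4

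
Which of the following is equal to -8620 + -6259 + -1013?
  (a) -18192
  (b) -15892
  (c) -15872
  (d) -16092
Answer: b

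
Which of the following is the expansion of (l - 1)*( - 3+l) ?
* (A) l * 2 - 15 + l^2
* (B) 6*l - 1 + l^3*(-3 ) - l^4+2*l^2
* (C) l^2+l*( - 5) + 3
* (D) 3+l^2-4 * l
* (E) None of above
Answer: D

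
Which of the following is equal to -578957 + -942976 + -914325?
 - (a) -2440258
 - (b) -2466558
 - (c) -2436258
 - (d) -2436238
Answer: c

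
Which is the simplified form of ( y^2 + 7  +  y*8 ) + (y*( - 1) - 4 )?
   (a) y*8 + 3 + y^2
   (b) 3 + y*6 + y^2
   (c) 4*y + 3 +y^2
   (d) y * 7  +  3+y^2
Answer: d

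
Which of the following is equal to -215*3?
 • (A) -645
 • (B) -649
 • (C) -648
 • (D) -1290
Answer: A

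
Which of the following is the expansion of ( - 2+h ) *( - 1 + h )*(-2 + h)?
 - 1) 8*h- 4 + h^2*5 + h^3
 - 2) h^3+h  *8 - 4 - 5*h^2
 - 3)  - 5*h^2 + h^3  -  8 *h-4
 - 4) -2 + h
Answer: 2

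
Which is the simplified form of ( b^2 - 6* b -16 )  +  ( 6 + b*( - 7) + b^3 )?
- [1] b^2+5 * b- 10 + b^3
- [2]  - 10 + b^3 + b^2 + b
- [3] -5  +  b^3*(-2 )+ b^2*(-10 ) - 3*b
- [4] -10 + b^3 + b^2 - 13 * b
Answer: 4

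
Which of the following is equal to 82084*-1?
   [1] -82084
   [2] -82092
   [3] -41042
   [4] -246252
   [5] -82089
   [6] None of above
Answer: 1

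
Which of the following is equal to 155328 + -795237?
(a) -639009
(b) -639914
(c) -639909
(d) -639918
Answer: c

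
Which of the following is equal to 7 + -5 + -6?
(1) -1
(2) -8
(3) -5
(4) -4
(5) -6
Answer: 4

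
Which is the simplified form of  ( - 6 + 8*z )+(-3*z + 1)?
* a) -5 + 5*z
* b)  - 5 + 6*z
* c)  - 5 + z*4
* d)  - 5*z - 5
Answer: a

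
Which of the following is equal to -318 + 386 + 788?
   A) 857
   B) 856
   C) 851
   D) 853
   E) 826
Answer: B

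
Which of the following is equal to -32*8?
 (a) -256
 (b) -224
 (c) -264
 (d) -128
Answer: a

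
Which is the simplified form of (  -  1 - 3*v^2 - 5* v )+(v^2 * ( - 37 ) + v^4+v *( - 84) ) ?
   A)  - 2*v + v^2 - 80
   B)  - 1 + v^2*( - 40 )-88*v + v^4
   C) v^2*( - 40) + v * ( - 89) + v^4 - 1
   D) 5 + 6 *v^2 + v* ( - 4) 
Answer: C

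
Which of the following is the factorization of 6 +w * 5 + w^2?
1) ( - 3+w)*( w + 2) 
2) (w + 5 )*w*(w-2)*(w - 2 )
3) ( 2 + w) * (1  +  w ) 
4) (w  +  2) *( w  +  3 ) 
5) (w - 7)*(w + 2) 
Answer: 4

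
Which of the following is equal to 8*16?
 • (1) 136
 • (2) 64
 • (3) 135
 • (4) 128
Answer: 4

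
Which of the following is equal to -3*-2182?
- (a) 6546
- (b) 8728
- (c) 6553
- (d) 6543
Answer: a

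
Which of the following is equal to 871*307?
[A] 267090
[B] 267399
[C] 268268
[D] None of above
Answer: D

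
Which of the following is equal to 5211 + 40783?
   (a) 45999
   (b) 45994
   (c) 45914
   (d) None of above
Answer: b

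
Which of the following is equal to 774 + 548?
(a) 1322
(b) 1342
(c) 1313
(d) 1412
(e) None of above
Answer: a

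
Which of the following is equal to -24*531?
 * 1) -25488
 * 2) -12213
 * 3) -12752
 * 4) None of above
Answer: 4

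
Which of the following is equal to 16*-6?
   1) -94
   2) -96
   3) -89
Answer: 2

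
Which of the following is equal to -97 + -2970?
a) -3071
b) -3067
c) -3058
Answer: b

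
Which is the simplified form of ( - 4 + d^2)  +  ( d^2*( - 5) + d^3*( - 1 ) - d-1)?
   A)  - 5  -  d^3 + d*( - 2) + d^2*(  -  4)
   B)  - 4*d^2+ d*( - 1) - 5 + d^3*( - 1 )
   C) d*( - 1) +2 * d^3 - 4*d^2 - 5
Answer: B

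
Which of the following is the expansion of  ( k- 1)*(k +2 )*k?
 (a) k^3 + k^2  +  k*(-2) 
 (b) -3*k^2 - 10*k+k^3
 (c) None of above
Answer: a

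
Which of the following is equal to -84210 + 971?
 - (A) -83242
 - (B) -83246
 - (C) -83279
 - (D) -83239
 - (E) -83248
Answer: D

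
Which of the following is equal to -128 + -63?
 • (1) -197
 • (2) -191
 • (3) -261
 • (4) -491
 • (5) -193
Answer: 2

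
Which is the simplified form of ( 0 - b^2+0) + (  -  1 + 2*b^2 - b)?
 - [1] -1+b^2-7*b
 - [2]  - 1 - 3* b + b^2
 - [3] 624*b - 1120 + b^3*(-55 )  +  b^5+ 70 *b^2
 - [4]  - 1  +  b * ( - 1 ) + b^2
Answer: 4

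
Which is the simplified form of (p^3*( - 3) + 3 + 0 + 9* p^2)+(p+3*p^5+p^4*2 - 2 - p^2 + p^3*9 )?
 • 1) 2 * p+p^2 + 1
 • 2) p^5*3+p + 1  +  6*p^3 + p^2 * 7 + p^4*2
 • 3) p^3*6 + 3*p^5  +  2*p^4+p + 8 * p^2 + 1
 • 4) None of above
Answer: 3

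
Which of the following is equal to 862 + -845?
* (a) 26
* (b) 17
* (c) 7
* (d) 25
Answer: b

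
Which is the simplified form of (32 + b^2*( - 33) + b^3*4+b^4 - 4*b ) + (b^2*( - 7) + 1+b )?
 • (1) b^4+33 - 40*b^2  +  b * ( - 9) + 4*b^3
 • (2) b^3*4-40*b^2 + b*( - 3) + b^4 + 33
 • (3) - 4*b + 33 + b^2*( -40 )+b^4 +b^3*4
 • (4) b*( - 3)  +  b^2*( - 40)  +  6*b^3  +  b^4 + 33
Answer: 2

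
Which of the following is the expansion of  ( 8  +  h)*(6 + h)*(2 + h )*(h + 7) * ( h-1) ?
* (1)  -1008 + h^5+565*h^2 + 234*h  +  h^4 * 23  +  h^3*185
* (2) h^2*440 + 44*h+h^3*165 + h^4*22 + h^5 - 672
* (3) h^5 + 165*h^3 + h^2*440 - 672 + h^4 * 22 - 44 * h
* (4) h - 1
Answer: 2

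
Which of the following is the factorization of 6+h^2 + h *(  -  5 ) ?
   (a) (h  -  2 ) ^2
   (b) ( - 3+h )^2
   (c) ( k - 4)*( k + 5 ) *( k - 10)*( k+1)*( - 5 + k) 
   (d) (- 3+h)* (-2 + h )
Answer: d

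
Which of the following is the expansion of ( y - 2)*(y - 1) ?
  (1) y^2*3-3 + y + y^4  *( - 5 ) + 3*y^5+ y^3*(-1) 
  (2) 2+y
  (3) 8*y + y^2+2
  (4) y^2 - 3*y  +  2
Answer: 4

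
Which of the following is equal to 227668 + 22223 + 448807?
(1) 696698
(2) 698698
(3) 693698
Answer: 2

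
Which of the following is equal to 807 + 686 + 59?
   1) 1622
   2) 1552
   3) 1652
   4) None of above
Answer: 2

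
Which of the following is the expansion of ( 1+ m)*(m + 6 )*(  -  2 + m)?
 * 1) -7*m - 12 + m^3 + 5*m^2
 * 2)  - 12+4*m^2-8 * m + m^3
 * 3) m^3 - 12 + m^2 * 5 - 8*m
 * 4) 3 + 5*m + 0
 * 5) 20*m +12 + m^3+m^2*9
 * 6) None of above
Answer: 3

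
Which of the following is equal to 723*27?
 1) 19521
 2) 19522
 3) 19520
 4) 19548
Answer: 1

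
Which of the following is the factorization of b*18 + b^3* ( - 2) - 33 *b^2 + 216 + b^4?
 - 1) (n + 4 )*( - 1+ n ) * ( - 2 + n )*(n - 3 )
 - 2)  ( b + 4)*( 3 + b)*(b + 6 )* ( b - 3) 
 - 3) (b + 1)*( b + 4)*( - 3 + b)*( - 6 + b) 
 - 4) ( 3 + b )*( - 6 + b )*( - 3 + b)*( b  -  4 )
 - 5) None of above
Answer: 5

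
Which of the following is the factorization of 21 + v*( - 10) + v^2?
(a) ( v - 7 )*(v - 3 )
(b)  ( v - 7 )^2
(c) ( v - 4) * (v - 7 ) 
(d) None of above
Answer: a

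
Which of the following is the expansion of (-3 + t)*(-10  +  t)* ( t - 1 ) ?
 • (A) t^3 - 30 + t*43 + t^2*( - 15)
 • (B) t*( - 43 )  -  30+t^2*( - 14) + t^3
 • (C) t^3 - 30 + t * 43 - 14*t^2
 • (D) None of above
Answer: C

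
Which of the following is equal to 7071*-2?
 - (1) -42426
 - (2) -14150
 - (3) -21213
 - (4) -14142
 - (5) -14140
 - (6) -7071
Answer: 4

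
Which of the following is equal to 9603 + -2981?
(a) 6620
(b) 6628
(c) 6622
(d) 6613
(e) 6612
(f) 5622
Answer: c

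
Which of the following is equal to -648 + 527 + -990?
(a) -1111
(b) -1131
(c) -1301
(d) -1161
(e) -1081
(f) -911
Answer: a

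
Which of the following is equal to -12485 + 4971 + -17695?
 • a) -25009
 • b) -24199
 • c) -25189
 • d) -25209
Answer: d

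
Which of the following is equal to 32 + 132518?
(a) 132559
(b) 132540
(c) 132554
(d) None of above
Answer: d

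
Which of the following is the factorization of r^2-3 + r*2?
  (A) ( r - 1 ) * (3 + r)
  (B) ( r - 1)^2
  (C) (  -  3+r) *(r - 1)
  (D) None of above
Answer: A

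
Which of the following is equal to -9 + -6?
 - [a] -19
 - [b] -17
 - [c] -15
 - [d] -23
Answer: c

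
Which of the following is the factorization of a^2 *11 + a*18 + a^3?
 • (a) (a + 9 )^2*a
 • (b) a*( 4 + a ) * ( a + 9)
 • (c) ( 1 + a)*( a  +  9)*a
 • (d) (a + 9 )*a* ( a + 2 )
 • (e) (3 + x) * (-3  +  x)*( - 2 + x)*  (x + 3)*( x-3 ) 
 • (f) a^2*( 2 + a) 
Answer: d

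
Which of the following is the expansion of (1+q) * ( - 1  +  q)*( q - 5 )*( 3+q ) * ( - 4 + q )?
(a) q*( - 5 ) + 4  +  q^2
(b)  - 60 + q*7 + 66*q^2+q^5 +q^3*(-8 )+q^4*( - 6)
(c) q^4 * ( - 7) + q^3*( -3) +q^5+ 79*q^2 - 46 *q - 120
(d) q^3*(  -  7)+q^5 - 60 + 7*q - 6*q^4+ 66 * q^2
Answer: b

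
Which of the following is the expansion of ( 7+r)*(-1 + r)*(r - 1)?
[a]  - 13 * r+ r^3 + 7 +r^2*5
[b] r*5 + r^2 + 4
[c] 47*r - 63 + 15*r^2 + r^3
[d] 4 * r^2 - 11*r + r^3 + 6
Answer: a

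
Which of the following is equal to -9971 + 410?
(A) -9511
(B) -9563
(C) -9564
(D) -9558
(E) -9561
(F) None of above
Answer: E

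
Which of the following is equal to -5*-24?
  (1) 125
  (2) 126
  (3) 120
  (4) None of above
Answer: 3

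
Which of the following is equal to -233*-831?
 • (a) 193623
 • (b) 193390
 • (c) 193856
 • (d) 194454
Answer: a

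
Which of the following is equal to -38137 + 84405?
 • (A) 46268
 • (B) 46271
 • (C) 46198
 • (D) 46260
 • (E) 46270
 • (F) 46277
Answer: A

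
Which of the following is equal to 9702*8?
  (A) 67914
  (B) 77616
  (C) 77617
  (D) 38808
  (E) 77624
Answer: B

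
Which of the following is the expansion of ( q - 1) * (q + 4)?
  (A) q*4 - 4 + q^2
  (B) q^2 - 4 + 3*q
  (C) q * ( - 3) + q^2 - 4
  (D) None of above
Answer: B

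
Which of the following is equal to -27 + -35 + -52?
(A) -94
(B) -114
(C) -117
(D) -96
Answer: B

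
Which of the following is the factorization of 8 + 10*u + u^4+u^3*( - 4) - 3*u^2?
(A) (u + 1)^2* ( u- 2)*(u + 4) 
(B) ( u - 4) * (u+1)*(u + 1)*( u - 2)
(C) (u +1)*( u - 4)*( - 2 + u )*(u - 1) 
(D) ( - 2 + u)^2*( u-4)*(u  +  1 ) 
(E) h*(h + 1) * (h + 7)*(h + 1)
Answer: B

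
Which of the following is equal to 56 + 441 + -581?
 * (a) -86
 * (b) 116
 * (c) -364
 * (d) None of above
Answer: d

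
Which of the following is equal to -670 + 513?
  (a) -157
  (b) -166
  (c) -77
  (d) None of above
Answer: a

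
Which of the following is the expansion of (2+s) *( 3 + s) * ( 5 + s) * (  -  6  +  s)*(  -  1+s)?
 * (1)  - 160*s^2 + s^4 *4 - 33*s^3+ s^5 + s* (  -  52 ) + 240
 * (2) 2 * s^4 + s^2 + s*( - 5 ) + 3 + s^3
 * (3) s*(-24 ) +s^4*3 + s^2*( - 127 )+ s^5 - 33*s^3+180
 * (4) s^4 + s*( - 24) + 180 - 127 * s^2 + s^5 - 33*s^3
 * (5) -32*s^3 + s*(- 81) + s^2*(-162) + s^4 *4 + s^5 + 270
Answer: 3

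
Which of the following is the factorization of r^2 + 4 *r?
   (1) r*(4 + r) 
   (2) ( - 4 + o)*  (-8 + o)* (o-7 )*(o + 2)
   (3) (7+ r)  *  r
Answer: 1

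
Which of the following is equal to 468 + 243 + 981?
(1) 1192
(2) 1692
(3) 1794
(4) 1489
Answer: 2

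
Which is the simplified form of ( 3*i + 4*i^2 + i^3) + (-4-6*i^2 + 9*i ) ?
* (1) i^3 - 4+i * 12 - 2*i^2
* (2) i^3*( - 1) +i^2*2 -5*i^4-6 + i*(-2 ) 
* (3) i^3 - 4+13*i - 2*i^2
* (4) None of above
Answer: 1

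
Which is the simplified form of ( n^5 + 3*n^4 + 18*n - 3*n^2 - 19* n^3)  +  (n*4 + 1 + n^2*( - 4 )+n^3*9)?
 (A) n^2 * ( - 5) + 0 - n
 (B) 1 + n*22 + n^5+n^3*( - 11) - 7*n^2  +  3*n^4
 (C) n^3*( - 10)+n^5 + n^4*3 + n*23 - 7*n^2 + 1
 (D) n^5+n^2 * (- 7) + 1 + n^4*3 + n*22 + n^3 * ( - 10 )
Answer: D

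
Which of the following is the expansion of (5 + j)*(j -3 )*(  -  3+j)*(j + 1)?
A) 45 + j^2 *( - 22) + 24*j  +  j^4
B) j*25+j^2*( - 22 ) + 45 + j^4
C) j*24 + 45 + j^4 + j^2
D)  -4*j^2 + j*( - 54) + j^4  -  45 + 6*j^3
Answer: A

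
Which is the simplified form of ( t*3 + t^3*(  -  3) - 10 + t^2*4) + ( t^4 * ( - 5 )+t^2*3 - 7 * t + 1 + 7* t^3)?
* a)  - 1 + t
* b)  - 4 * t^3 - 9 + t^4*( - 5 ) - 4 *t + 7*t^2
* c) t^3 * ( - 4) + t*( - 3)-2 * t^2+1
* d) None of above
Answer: d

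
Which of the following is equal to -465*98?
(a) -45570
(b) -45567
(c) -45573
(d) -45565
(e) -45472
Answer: a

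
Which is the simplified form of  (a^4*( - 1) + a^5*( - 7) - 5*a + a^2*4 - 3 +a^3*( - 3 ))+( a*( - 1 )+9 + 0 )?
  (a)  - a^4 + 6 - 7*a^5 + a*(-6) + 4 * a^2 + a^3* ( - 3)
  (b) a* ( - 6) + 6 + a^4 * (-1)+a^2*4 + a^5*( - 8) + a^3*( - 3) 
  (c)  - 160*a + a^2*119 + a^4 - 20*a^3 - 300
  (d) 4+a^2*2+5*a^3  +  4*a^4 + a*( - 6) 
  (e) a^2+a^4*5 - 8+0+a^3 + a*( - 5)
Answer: a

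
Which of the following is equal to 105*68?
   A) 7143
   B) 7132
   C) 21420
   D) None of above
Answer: D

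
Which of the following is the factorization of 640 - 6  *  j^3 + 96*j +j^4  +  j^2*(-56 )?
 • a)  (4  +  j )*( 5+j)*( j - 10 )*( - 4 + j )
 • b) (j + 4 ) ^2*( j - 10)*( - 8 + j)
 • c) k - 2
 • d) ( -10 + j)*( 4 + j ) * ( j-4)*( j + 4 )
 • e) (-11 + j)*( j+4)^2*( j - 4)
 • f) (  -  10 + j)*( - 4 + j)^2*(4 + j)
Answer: d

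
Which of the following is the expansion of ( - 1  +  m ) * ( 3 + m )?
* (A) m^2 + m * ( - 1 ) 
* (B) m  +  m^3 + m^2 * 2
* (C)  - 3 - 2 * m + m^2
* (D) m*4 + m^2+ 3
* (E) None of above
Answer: E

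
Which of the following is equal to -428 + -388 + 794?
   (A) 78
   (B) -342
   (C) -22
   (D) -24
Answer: C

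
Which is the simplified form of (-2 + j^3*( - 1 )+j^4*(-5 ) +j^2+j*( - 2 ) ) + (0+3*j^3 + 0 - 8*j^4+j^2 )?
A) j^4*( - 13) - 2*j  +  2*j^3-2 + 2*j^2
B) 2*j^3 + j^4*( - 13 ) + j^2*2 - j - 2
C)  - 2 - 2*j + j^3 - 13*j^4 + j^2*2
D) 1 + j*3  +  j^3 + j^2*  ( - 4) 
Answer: A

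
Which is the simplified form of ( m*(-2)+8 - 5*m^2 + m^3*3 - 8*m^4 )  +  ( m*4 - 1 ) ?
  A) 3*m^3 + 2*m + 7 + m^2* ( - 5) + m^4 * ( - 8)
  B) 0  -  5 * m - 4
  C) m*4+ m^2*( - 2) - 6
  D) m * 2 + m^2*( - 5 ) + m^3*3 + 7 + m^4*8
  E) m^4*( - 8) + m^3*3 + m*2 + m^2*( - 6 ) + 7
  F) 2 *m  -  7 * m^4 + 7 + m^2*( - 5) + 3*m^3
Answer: A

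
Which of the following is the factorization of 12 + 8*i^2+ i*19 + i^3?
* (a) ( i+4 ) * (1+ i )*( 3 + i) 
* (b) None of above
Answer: a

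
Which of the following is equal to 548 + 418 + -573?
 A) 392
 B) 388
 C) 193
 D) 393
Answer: D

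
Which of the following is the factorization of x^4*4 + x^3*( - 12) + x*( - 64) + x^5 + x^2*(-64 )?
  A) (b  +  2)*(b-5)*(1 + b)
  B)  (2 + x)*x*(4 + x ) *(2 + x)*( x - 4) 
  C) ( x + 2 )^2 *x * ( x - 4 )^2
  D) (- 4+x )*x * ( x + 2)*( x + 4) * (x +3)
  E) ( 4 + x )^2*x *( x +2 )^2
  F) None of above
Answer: B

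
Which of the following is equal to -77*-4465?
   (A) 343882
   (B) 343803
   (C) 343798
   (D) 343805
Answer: D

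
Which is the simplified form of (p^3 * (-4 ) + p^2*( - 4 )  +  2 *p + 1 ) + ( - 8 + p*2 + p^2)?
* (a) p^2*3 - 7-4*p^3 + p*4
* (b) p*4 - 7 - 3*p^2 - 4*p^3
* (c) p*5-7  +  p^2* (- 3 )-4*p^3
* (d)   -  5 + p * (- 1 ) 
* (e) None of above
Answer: b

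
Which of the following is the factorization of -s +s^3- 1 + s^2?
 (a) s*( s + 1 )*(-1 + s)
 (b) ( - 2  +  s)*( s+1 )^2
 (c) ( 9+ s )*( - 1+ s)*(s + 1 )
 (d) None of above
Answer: d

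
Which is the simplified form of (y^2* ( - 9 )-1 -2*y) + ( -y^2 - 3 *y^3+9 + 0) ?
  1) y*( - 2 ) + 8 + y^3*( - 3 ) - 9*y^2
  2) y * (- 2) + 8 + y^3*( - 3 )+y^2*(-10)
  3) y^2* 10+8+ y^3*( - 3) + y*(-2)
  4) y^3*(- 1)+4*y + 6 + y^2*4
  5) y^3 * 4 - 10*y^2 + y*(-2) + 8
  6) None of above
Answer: 2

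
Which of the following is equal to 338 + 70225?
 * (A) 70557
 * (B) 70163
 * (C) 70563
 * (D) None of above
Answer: C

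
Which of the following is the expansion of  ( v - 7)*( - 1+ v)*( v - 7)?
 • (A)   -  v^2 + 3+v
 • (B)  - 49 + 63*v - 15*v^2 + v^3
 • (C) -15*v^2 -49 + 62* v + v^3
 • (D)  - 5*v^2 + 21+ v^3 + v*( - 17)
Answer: B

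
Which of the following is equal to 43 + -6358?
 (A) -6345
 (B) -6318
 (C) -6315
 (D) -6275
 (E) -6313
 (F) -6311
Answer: C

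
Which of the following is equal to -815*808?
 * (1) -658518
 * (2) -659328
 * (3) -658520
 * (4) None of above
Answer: 3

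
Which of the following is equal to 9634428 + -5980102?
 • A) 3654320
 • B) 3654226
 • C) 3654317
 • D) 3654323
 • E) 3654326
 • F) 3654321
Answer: E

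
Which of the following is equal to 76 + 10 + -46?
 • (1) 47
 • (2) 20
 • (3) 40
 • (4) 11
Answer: 3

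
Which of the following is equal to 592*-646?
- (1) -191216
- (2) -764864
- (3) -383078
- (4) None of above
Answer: 4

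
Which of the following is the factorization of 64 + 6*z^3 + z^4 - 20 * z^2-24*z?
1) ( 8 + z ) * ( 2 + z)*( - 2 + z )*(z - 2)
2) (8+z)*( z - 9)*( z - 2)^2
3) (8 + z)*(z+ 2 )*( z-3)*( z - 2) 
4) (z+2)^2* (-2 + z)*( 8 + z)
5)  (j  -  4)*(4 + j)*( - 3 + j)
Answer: 1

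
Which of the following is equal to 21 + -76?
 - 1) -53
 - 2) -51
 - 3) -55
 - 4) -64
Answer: 3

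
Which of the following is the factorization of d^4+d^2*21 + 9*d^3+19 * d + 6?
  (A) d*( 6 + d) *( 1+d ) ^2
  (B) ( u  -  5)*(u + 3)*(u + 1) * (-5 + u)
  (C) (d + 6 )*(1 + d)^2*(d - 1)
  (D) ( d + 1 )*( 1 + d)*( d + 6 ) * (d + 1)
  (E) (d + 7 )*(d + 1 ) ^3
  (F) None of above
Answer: D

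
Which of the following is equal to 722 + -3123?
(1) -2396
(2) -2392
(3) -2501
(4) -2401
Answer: 4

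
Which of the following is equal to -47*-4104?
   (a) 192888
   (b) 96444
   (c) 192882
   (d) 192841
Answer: a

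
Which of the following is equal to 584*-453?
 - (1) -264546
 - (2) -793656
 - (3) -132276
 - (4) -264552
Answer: 4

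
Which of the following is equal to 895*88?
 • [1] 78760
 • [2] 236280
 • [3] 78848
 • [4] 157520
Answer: 1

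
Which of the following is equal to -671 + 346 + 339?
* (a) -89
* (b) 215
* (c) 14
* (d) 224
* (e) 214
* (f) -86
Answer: c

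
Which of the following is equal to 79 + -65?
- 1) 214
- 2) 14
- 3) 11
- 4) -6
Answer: 2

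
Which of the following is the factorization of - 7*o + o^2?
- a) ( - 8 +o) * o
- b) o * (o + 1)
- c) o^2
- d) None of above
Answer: d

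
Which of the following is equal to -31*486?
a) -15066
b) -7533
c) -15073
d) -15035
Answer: a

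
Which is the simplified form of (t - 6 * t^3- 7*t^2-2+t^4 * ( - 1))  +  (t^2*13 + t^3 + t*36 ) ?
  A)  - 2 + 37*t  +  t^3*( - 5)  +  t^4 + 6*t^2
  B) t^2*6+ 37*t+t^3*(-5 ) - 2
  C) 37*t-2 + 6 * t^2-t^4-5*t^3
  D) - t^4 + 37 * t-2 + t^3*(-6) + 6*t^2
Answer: C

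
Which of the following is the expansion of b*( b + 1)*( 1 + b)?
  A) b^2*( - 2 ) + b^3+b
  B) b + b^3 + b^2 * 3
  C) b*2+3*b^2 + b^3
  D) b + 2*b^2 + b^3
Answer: D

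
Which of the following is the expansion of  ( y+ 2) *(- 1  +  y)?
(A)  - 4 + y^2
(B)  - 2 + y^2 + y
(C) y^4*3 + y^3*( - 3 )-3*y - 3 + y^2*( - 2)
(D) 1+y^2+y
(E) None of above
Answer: B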